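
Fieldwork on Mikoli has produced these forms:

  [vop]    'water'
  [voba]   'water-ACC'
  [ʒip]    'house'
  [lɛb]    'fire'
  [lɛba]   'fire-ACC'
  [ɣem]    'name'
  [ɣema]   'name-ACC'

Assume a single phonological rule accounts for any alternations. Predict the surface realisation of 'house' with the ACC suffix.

[ʒiba]

'water' shows [p] ~ [b] at the end of the stem ([vop] vs [voba]).
The stem 'fire' ([lɛb], [lɛba]) shows [b] unchanged in both environments, so [b] cannot be basic with [p] derived in isolation.
Therefore /p/ is basic and [b] is derived by intervocalic voicing (voiceless stops become voiced between vowels).
From [ʒip] the stem 'house' is /ʒip/; between vowels this yields [ʒiba].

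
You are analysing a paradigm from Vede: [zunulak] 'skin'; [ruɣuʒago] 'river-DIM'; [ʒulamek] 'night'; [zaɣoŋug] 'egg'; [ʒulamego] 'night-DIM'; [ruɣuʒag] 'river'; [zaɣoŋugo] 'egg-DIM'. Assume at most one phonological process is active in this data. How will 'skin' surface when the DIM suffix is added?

'night' shows [k] ~ [g] at the end of the stem ([ʒulamek] vs [ʒulamego]).
Compare 'river', with invariant [g] in [ruɣuʒag] and [ruɣuʒago]: an analysis with underlying /g/ and a rule producing [k] in isolation would wrongly predict alternation here too.
Therefore /k/ is basic and [g] is derived by intervocalic voicing (voiceless stops become voiced between vowels).
The one attested form of 'skin', [zunulak], shows underlying /zunulak/. Applying the same rule between vowels gives [zunulago].

[zunulago]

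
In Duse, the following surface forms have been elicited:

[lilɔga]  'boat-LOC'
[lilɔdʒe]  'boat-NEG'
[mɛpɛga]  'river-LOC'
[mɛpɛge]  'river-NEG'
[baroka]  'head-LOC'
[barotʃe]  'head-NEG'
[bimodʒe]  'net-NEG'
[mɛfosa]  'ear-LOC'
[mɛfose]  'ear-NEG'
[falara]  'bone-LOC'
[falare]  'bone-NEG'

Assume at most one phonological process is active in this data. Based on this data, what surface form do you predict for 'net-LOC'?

[bimoga]

In [lilɔga] and [lilɔdʒe] the final segment of 'boat' alternates: [g] ~ [dʒ].
But 'river' keeps [g] in both environments ([mɛpɛga], [mɛpɛge]), so there is no rule changing /g/ to [dʒ] before the NEG suffix.
Therefore /dʒ/ is basic and [g] is derived by depalatalization (palato-alveolar /tʃ/ and /dʒ/ become [k] and [g] when no front vowel follows).
The one attested form of 'net', [bimodʒe], shows underlying /bimodʒ/. Applying the same rule when no front vowel follows gives [bimoga].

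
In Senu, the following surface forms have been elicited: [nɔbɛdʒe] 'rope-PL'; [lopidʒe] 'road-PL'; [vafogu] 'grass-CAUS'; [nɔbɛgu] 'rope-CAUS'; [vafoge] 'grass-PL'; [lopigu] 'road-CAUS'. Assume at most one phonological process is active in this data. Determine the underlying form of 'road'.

The root 'road' surfaces as [lopigu] and [lopidʒe], with a stem-final [g] ~ [dʒ] alternation.
The stem 'grass' ([vafogu], [vafoge]) shows [g] unchanged in both environments, so [g] cannot be basic with [dʒ] derived before the PL suffix.
The underlying segment must be /dʒ/; palato-alveolar /dʒ/ becomes [g] when no front vowel follows, yielding [g] there.

/lopidʒ/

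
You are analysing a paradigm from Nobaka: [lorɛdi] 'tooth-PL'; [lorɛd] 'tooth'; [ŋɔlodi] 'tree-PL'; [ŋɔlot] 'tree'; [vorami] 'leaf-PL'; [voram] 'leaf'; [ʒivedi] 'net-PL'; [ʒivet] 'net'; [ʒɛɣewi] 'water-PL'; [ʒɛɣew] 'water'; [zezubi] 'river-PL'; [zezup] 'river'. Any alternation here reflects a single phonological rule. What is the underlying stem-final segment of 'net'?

The stem for 'net' ends in [d] in [ʒivedi] but [t] in [ʒivet].
But 'tooth' keeps [d] in both environments ([lorɛdi], [lorɛd]), so there is no rule changing /d/ to [t] in isolation.
So /t/ is underlying, and a rule of intervocalic voicing — voiceless stops become voiced between vowels — gives [d].

/t/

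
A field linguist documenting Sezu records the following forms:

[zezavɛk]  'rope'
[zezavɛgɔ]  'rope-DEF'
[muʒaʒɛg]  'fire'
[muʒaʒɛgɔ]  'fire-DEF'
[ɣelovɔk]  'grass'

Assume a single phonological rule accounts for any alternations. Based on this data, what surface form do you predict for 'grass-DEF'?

The root 'rope' surfaces as [zezavɛk] and [zezavɛgɔ], with a stem-final [k] ~ [g] alternation.
If /g/ were underlying and a rule turned it into [k] in isolation, 'fire' would also alternate; but it has [g] in both [muʒaʒɛg] and [muʒaʒɛgɔ].
So /k/ is underlying, and a rule of intervocalic voicing — voiceless stops become voiced between vowels — gives [g].
From [ɣelovɔk] the stem 'grass' is /ɣelovɔk/; between vowels this yields [ɣelovɔgɔ].

[ɣelovɔgɔ]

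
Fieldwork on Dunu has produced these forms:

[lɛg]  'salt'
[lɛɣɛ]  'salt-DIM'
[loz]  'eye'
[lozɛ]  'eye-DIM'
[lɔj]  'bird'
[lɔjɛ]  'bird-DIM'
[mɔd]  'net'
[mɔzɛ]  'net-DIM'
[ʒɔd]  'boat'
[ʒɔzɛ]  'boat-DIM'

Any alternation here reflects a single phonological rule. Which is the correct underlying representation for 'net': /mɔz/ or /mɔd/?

In [mɔd] and [mɔzɛ] the final segment of 'net' alternates: [d] ~ [z].
Compare 'eye', with invariant [z] in [loz] and [lozɛ]: an analysis with underlying /z/ and a rule producing [d] in isolation would wrongly predict alternation here too.
The underlying segment must be /d/; voiced stops become fricatives between vowels, yielding [z] there.

/mɔd/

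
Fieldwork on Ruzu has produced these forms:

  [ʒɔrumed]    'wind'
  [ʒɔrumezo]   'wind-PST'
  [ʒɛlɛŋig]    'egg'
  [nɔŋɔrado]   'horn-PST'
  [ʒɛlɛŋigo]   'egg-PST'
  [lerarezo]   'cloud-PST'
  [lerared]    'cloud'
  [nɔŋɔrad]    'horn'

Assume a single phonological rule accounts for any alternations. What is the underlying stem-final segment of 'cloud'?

/z/

In [lerared] and [lerarezo] the final segment of 'cloud' alternates: [d] ~ [z].
If /d/ were underlying and a rule turned it into [z] before the PST suffix, 'horn' would also alternate; but it has [d] in both [nɔŋɔrad] and [nɔŋɔrado].
So /z/ is underlying, and a rule of word-final hardening — voiced fricatives become stops word-finally — gives [d].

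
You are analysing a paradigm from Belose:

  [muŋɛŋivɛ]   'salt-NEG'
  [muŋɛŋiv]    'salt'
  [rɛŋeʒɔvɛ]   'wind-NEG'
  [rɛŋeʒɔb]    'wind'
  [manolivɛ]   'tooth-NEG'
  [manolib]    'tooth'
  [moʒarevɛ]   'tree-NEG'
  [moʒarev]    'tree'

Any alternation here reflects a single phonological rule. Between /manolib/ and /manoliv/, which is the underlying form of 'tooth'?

'tooth' shows [v] ~ [b] at the end of the stem ([manolivɛ] vs [manolib]).
If /v/ were underlying and a rule turned it into [b] in isolation, 'salt' would also alternate; but it has [v] in both [muŋɛŋivɛ] and [muŋɛŋiv].
So /b/ is underlying, and a rule of intervocalic spirantization — voiced stops become fricatives between vowels — gives [v].

/manolib/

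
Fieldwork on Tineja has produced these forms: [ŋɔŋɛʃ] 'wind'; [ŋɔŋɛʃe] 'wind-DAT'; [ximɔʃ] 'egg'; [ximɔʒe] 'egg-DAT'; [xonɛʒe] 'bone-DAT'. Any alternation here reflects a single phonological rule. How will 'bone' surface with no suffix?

The root 'egg' surfaces as [ximɔʃ] and [ximɔʒe], with a stem-final [ʃ] ~ [ʒ] alternation.
The stem 'wind' ([ŋɔŋɛʃ], [ŋɔŋɛʃe]) shows [ʃ] unchanged in both environments, so [ʃ] cannot be basic with [ʒ] derived before the DAT suffix.
The underlying segment must be /ʒ/; voiced obstruents become voiceless word-finally, yielding [ʃ] there.
The one attested form of 'bone', [xonɛʒe], shows underlying /xonɛʒ/. Applying the same rule word-finally gives [xonɛʃ].

[xonɛʃ]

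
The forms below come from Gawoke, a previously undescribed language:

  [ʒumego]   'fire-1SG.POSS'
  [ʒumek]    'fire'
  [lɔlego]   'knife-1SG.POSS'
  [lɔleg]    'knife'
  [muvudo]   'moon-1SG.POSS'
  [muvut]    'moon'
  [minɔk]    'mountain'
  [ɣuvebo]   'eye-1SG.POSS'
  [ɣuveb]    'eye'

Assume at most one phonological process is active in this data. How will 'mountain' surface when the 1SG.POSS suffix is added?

The stem for 'fire' ends in [g] in [ʒumego] but [k] in [ʒumek].
But 'knife' keeps [g] in both environments ([lɔlego], [lɔleg]), so there is no rule changing /g/ to [k] in isolation.
The alternation reflects intervocalic voicing: voiceless stops become voiced between vowels. /k/ is underlying.
From [minɔk] the stem 'mountain' is /minɔk/; between vowels this yields [minɔgo].

[minɔgo]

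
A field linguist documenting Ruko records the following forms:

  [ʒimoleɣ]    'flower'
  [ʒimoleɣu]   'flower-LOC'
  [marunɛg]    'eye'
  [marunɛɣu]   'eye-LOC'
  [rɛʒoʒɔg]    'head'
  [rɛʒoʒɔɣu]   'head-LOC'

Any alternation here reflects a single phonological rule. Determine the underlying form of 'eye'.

/marunɛg/

The root 'eye' surfaces as [marunɛg] and [marunɛɣu], with a stem-final [g] ~ [ɣ] alternation.
Compare 'flower', with invariant [ɣ] in [ʒimoleɣ] and [ʒimoleɣu]: an analysis with underlying /ɣ/ and a rule producing [g] in isolation would wrongly predict alternation here too.
Therefore /g/ is basic and [ɣ] is derived by intervocalic spirantization (voiced stops become fricatives between vowels).
The underlying form of 'eye' is therefore /marunɛg/.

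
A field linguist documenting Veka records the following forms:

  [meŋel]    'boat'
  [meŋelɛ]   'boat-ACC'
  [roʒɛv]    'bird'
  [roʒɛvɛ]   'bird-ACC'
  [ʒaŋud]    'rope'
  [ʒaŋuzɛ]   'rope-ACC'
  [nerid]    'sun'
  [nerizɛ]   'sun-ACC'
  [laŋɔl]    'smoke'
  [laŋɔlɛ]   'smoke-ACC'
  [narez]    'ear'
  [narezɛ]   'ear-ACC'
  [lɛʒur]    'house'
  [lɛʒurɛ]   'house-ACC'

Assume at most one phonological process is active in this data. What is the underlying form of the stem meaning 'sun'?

In [nerid] and [nerizɛ] the final segment of 'sun' alternates: [d] ~ [z].
Compare 'ear', with invariant [z] in [narez] and [narezɛ]: an analysis with underlying /z/ and a rule producing [d] in isolation would wrongly predict alternation here too.
The underlying segment must be /d/; voiced stops become fricatives between vowels, yielding [z] there.

/nerid/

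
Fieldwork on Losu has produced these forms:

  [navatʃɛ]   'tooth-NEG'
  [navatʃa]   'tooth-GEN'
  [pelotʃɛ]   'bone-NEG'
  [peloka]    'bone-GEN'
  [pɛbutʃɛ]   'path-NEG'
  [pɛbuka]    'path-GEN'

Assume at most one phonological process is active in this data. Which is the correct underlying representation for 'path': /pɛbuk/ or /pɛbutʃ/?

The stem for 'path' ends in [tʃ] in [pɛbutʃɛ] but [k] in [pɛbuka].
But 'tooth' keeps [tʃ] in both environments ([navatʃɛ], [navatʃa]), so there is no rule changing /tʃ/ to [k] before the GEN suffix.
Therefore /k/ is basic and [tʃ] is derived by palatalization before a front vowel (/k/ becomes palato-alveolar [tʃ] before a front vowel).

/pɛbuk/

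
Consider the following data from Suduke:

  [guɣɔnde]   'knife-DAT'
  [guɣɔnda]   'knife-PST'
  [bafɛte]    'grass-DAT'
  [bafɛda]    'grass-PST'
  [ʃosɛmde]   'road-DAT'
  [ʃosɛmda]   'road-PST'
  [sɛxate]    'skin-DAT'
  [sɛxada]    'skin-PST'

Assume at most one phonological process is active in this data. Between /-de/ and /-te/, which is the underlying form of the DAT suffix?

The DAT morpheme has two allomorphs, [-de] and [-te].
The PST suffix, which begins with [d], is invariant after every stem; so [d] is not altered by any rule here.
The DAT suffix is therefore /-te/ underlyingly, with post-nasal voicing: voiceless stops become voiced after a nasal.

/-te/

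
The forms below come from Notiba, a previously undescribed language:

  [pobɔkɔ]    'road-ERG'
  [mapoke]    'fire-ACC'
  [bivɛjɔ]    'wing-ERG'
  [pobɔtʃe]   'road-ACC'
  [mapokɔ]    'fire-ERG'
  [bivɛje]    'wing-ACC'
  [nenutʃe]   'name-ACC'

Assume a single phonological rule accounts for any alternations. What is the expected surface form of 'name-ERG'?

[nenukɔ]

The stem for 'road' ends in [k] in [pobɔkɔ] but [tʃ] in [pobɔtʃe].
The stem 'fire' ([mapokɔ], [mapoke]) shows [k] unchanged in both environments, so [k] cannot be basic with [tʃ] derived before the ACC suffix.
The underlying segment must be /tʃ/; palato-alveolar /tʃ/ becomes [k] when no front vowel follows, yielding [k] there.
From [nenutʃe] the stem 'name' is /nenutʃ/; when no front vowel follows this yields [nenukɔ].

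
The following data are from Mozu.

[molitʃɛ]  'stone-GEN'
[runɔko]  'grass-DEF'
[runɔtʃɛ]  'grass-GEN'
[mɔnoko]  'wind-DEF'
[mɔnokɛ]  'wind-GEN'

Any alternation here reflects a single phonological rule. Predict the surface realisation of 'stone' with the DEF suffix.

'grass' shows [k] ~ [tʃ] at the end of the stem ([runɔko] vs [runɔtʃɛ]).
If /k/ were underlying and a rule turned it into [tʃ] before the GEN suffix, 'wind' would also alternate; but it has [k] in both [mɔnoko] and [mɔnokɛ].
The alternation reflects depalatalization: palato-alveolar /tʃ/ becomes [k] when no front vowel follows. /tʃ/ is underlying.
From [molitʃɛ] the stem 'stone' is /molitʃ/; when no front vowel follows this yields [moliko].

[moliko]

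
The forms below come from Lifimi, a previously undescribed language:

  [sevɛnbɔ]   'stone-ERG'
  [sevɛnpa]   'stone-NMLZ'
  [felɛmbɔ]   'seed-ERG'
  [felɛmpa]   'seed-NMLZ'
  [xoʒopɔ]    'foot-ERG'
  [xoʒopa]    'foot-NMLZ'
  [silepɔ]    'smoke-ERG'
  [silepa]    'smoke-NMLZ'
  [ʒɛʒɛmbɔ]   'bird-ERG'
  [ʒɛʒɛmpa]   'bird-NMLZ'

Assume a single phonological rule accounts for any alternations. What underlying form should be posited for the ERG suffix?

/-bɔ/

The ERG suffix surfaces as [-bɔ] and [-pɔ], depending on the final segment of the stem.
By contrast the NMLZ suffix keeps its initial [p] throughout — that segment must be underlying.
The ERG suffix is therefore /-bɔ/ underlyingly, with post-vocalic devoicing: voiced stops become voiceless after a vowel.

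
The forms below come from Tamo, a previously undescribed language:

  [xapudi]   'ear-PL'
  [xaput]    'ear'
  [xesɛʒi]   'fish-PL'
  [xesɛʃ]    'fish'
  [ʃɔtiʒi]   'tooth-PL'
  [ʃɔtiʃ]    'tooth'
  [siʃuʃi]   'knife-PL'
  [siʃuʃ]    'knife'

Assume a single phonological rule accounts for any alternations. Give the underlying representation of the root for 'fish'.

/xesɛʒ/

The root 'fish' surfaces as [xesɛʒi] and [xesɛʃ], with a stem-final [ʒ] ~ [ʃ] alternation.
But 'knife' keeps [ʃ] in both environments ([siʃuʃi], [siʃuʃ]), so there is no rule changing /ʃ/ to [ʒ] before the PL suffix.
The underlying segment must be /ʒ/; voiced obstruents become voiceless word-finally, yielding [ʃ] there.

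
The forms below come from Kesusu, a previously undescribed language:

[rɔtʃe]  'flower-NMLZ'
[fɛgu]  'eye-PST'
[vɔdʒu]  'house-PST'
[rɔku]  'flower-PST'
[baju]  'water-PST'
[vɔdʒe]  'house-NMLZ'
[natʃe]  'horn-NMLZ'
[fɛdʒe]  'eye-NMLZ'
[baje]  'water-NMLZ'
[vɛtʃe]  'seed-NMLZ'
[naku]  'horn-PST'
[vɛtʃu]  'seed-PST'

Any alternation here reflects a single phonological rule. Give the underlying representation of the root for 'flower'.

/rɔk/

In [rɔtʃe] and [rɔku] the final segment of 'flower' alternates: [tʃ] ~ [k].
Compare 'seed', with invariant [tʃ] in [vɛtʃe] and [vɛtʃu]: an analysis with underlying /tʃ/ and a rule producing [k] before the PST suffix would wrongly predict alternation here too.
The underlying segment must be /k/; /k/ and /g/ become palato-alveolar [tʃ] and [dʒ] before a front vowel, yielding [tʃ] there.
The underlying form of 'flower' is therefore /rɔk/.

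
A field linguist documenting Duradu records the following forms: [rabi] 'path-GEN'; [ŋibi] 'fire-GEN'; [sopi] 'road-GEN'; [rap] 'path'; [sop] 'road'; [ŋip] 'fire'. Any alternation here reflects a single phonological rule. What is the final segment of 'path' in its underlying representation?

'path' shows [b] ~ [p] at the end of the stem ([rabi] vs [rap]).
If /p/ were underlying and a rule turned it into [b] before the GEN suffix, 'road' would also alternate; but it has [p] in both [sopi] and [sop].
The underlying segment must be /b/; voiced obstruents become voiceless word-finally, yielding [p] there.

/b/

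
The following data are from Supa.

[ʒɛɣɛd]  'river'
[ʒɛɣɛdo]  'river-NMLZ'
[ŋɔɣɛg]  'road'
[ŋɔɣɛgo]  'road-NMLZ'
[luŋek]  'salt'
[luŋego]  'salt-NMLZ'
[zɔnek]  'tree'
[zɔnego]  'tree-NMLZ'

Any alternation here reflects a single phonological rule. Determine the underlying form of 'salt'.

/luŋek/

'salt' shows [k] ~ [g] at the end of the stem ([luŋek] vs [luŋego]).
If /g/ were underlying and a rule turned it into [k] in isolation, 'road' would also alternate; but it has [g] in both [ŋɔɣɛg] and [ŋɔɣɛgo].
So /k/ is underlying, and a rule of intervocalic voicing — voiceless stops become voiced between vowels — gives [g].
Hence 'salt' is /luŋek/ underlyingly.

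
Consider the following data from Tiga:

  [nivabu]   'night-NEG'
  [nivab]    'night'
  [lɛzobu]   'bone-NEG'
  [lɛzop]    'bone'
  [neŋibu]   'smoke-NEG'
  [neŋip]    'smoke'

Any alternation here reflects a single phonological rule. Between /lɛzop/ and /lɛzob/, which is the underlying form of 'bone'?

/lɛzop/

The root 'bone' surfaces as [lɛzobu] and [lɛzop], with a stem-final [b] ~ [p] alternation.
Compare 'night', with invariant [b] in [nivabu] and [nivab]: an analysis with underlying /b/ and a rule producing [p] in isolation would wrongly predict alternation here too.
The underlying segment must be /p/; voiceless stops become voiced between vowels, yielding [b] there.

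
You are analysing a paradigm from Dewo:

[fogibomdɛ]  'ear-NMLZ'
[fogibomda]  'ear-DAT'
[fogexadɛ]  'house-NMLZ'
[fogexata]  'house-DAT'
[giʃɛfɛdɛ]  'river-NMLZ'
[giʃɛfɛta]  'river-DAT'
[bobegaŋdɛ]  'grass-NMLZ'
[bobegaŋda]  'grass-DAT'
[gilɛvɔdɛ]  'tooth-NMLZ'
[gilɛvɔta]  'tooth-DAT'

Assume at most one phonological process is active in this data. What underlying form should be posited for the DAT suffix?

/-ta/

The DAT morpheme has two allomorphs, [-da] and [-ta].
By contrast the NMLZ suffix keeps its initial [d] throughout — that segment must be underlying.
So the underlying form is /-ta/, and voiceless stops become voiced after a nasal.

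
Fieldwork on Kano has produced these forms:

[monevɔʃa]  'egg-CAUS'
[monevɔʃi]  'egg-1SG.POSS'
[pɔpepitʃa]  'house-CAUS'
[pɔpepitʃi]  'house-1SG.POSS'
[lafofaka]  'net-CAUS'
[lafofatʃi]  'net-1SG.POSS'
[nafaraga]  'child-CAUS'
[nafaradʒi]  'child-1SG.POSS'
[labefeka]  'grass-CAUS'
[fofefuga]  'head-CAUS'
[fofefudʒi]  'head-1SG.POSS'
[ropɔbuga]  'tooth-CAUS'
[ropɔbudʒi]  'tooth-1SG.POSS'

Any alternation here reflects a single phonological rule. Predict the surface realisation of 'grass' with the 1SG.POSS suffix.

'net' shows [k] ~ [tʃ] at the end of the stem ([lafofaka] vs [lafofatʃi]).
The stem 'house' ([pɔpepitʃa], [pɔpepitʃi]) shows [tʃ] unchanged in both environments, so [tʃ] cannot be basic with [k] derived before the CAUS suffix.
So /k/ is underlying, and a rule of palatalization before a front vowel — /k/ and /g/ become palato-alveolar [tʃ] and [dʒ] before a front vowel — gives [tʃ].
From [labefeka] the stem 'grass' is /labefek/; before a front vowel this yields [labefetʃi].

[labefetʃi]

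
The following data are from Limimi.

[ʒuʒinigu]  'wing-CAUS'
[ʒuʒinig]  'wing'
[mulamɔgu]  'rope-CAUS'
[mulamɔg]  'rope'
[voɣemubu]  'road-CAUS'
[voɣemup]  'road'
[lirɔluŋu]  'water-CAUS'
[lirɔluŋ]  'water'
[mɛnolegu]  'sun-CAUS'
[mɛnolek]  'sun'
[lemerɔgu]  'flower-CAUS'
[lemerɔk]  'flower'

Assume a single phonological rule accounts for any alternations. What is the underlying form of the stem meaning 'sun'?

/mɛnolek/

'sun' shows [g] ~ [k] at the end of the stem ([mɛnolegu] vs [mɛnolek]).
But 'wing' keeps [g] in both environments ([ʒuʒinigu], [ʒuʒinig]), so there is no rule changing /g/ to [k] in isolation.
The alternation reflects intervocalic voicing: voiceless stops become voiced between vowels. /k/ is underlying.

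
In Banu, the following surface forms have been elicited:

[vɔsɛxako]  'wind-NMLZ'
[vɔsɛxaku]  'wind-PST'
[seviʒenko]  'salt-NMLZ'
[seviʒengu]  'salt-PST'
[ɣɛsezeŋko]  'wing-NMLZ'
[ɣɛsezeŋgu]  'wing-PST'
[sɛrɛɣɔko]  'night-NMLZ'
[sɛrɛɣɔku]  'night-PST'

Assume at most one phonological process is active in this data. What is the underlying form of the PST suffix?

The PST morpheme has two allomorphs, [-gu] and [-ku].
By contrast the NMLZ suffix keeps its initial [k] throughout — that segment must be underlying.
The PST suffix is therefore /-gu/ underlyingly, with post-vocalic devoicing: voiced stops become voiceless after a vowel.

/-gu/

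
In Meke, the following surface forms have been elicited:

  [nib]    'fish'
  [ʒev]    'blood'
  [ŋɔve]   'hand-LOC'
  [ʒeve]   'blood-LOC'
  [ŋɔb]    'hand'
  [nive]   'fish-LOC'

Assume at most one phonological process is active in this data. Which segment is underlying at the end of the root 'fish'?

/b/

In [nib] and [nive] the final segment of 'fish' alternates: [b] ~ [v].
But 'blood' keeps [v] in both environments ([ʒev], [ʒeve]), so there is no rule changing /v/ to [b] in isolation.
The underlying segment must be /b/; voiced stops become fricatives between vowels, yielding [v] there.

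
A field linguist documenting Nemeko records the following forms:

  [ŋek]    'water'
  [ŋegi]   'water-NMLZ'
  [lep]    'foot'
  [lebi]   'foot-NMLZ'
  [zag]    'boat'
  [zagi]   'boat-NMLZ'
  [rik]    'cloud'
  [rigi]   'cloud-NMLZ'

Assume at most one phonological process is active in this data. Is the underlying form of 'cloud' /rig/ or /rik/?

The stem for 'cloud' ends in [k] in [rik] but [g] in [rigi].
If /g/ were underlying and a rule turned it into [k] in isolation, 'boat' would also alternate; but it has [g] in both [zag] and [zagi].
So /k/ is underlying, and a rule of intervocalic voicing — voiceless stops become voiced between vowels — gives [g].

/rik/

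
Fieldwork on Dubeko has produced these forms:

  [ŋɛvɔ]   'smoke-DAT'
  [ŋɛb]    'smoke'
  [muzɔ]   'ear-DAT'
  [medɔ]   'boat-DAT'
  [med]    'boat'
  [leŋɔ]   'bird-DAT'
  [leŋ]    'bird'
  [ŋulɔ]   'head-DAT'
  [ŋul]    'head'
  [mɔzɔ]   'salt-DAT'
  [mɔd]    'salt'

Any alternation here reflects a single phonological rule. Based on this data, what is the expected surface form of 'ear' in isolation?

The stem for 'salt' ends in [z] in [mɔzɔ] but [d] in [mɔd].
But 'boat' keeps [d] in both environments ([medɔ], [med]), so there is no rule changing /d/ to [z] before the DAT suffix.
Therefore /z/ is basic and [d] is derived by word-final hardening (voiced fricatives become stops word-finally).
From [muzɔ] the stem 'ear' is /muz/; word-finally this yields [mud].

[mud]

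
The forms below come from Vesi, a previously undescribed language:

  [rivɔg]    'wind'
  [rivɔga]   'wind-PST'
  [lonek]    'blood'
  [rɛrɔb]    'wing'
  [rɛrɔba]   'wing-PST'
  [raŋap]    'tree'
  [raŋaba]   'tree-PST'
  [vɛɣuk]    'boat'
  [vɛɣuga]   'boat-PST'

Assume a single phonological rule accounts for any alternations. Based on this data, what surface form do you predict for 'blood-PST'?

'boat' shows [k] ~ [g] at the end of the stem ([vɛɣuk] vs [vɛɣuga]).
If /g/ were underlying and a rule turned it into [k] in isolation, 'wind' would also alternate; but it has [g] in both [rivɔg] and [rivɔga].
The alternation reflects intervocalic voicing: voiceless stops become voiced between vowels. /k/ is underlying.
The one attested form of 'blood', [lonek], shows underlying /lonek/. Applying the same rule between vowels gives [lonega].

[lonega]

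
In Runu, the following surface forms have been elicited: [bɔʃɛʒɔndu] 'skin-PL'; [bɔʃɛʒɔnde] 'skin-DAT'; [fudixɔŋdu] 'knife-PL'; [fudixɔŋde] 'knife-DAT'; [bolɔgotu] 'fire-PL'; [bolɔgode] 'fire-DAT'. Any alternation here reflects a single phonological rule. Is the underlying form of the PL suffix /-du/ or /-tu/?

/-tu/

The PL suffix surfaces as [-du] and [-tu], depending on the final segment of the stem.
The DAT suffix, which begins with [d], is invariant after every stem; so [d] is not altered by any rule here.
The PL suffix is therefore /-tu/ underlyingly, with post-nasal voicing: voiceless stops become voiced after a nasal.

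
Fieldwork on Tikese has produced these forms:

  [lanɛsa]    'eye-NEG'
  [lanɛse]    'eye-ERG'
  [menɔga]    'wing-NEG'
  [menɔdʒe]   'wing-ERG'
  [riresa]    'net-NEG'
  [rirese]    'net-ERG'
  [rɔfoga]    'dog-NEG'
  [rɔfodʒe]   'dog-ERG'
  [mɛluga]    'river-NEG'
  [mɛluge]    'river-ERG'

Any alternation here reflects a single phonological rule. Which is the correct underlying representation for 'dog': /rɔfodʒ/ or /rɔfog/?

'dog' shows [g] ~ [dʒ] at the end of the stem ([rɔfoga] vs [rɔfodʒe]).
Compare 'river', with invariant [g] in [mɛluga] and [mɛluge]: an analysis with underlying /g/ and a rule producing [dʒ] before the ERG suffix would wrongly predict alternation here too.
Therefore /dʒ/ is basic and [g] is derived by depalatalization (palato-alveolar /dʒ/ becomes [g] when no front vowel follows).

/rɔfodʒ/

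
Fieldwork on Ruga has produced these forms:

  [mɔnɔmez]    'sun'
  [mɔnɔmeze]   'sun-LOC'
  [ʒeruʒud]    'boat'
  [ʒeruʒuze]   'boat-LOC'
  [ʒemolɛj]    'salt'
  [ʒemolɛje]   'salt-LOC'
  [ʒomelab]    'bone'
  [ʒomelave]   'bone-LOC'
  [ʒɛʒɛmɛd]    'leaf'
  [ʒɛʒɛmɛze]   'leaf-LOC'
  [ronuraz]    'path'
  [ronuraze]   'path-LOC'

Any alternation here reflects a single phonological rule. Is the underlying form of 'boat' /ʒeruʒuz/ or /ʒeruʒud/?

'boat' shows [d] ~ [z] at the end of the stem ([ʒeruʒud] vs [ʒeruʒuze]).
If /z/ were underlying and a rule turned it into [d] in isolation, 'sun' would also alternate; but it has [z] in both [mɔnɔmez] and [mɔnɔmeze].
So /d/ is underlying, and a rule of intervocalic spirantization — voiced stops become fricatives between vowels — gives [z].

/ʒeruʒud/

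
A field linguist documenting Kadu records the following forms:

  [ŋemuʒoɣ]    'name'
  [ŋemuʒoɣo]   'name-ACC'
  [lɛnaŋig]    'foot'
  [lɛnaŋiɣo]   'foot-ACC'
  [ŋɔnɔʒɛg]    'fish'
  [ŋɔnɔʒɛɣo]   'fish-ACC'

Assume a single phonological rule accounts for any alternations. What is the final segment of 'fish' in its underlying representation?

/g/

The root 'fish' surfaces as [ŋɔnɔʒɛg] and [ŋɔnɔʒɛɣo], with a stem-final [g] ~ [ɣ] alternation.
If /ɣ/ were underlying and a rule turned it into [g] in isolation, 'name' would also alternate; but it has [ɣ] in both [ŋemuʒoɣ] and [ŋemuʒoɣo].
So /g/ is underlying, and a rule of intervocalic spirantization — voiced stops become fricatives between vowels — gives [ɣ].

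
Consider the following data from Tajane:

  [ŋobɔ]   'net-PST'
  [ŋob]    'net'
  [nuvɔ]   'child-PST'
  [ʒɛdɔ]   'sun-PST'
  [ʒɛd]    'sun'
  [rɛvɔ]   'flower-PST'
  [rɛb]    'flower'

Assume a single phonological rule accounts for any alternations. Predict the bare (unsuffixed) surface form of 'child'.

[nub]

'flower' shows [v] ~ [b] at the end of the stem ([rɛvɔ] vs [rɛb]).
Compare 'net', with invariant [b] in [ŋobɔ] and [ŋob]: an analysis with underlying /b/ and a rule producing [v] before the PST suffix would wrongly predict alternation here too.
The alternation reflects word-final hardening: voiced fricatives become stops word-finally. /v/ is underlying.
The one attested form of 'child', [nuvɔ], shows underlying /nuv/. Applying the same rule word-finally gives [nub].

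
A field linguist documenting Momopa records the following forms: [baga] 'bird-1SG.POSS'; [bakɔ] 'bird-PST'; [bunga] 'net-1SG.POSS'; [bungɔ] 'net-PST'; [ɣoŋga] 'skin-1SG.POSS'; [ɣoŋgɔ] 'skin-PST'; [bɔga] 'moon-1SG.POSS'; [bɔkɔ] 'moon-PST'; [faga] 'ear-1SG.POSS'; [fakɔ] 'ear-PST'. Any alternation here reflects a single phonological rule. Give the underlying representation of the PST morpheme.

The PST suffix surfaces as [-gɔ] and [-kɔ], depending on the final segment of the stem.
By contrast the 1SG.POSS suffix keeps its initial [g] throughout — that segment must be underlying.
So the underlying form is /-kɔ/, and voiceless stops become voiced after a nasal.

/-kɔ/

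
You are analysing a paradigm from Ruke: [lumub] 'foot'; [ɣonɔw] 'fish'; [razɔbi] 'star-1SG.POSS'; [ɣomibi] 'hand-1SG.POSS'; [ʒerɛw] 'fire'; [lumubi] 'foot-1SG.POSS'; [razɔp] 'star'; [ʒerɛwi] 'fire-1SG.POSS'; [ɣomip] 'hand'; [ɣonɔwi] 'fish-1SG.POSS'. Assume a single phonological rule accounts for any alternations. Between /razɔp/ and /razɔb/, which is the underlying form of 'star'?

/razɔp/

In [razɔp] and [razɔbi] the final segment of 'star' alternates: [p] ~ [b].
The stem 'foot' ([lumub], [lumubi]) shows [b] unchanged in both environments, so [b] cannot be basic with [p] derived in isolation.
The alternation reflects intervocalic voicing: voiceless stops become voiced between vowels. /p/ is underlying.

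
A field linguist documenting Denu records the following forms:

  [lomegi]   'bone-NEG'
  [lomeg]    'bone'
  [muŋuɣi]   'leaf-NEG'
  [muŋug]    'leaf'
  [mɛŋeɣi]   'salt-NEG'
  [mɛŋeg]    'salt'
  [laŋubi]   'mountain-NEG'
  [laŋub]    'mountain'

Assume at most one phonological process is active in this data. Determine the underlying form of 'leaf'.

The stem for 'leaf' ends in [ɣ] in [muŋuɣi] but [g] in [muŋug].
If /g/ were underlying and a rule turned it into [ɣ] before the NEG suffix, 'bone' would also alternate; but it has [g] in both [lomegi] and [lomeg].
So /ɣ/ is underlying, and a rule of word-final hardening — voiced fricatives become stops word-finally — gives [g].
So 'leaf' = /muŋuɣ/.

/muŋuɣ/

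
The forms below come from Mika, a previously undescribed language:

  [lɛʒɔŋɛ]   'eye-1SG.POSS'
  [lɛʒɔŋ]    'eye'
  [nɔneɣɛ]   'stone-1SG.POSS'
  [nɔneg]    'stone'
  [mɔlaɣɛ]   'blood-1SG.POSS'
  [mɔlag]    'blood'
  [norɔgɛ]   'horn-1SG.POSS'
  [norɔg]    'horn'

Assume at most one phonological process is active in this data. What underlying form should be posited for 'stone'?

/nɔneɣ/

The root 'stone' surfaces as [nɔneɣɛ] and [nɔneg], with a stem-final [ɣ] ~ [g] alternation.
The stem 'horn' ([norɔgɛ], [norɔg]) shows [g] unchanged in both environments, so [g] cannot be basic with [ɣ] derived before the 1SG.POSS suffix.
So /ɣ/ is underlying, and a rule of word-final hardening — voiced fricatives become stops word-finally — gives [g].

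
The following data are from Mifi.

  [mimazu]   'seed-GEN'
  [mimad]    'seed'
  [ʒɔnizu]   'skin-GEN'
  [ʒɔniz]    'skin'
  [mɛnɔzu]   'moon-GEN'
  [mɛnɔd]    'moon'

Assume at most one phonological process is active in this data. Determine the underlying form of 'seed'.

In [mimazu] and [mimad] the final segment of 'seed' alternates: [z] ~ [d].
Compare 'skin', with invariant [z] in [ʒɔnizu] and [ʒɔniz]: an analysis with underlying /z/ and a rule producing [d] in isolation would wrongly predict alternation here too.
The underlying segment must be /d/; voiced stops become fricatives between vowels, yielding [z] there.
Hence 'seed' is /mimad/ underlyingly.

/mimad/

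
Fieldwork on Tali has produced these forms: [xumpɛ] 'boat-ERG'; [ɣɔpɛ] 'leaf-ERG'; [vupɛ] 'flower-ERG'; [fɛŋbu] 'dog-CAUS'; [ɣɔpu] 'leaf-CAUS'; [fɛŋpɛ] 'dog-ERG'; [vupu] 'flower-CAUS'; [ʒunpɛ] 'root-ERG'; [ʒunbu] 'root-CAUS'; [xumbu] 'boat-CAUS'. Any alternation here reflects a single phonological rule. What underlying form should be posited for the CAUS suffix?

/-bu/

The CAUS suffix surfaces as [-bu] and [-pu], depending on the final segment of the stem.
The ERG suffix, which begins with [p], is invariant after every stem; so [p] is not altered by any rule here.
So the underlying form is /-bu/, and voiced stops become voiceless after a vowel.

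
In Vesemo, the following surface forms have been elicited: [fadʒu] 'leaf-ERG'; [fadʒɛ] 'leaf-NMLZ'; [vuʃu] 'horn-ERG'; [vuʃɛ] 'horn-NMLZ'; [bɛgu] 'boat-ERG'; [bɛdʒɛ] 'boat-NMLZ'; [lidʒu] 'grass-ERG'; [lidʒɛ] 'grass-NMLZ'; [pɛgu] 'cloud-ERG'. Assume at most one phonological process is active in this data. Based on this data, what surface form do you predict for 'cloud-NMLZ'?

[pɛdʒɛ]

'boat' shows [g] ~ [dʒ] at the end of the stem ([bɛgu] vs [bɛdʒɛ]).
But 'grass' keeps [dʒ] in both environments ([lidʒu], [lidʒɛ]), so there is no rule changing /dʒ/ to [g] before the ERG suffix.
So /g/ is underlying, and a rule of palatalization before a front vowel — /g/ becomes palato-alveolar [dʒ] before a front vowel — gives [dʒ].
From [pɛgu] the stem 'cloud' is /pɛg/; before a front vowel this yields [pɛdʒɛ].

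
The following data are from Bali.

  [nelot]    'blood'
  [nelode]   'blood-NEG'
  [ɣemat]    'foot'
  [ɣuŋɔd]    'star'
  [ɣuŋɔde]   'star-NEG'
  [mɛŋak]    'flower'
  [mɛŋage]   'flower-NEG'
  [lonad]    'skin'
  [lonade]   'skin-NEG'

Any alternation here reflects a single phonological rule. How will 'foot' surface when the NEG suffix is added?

[ɣemade]

'blood' shows [t] ~ [d] at the end of the stem ([nelot] vs [nelode]).
Compare 'skin', with invariant [d] in [lonad] and [lonade]: an analysis with underlying /d/ and a rule producing [t] in isolation would wrongly predict alternation here too.
The alternation reflects intervocalic voicing: voiceless stops become voiced between vowels. /t/ is underlying.
From [ɣemat] the stem 'foot' is /ɣemat/; between vowels this yields [ɣemade].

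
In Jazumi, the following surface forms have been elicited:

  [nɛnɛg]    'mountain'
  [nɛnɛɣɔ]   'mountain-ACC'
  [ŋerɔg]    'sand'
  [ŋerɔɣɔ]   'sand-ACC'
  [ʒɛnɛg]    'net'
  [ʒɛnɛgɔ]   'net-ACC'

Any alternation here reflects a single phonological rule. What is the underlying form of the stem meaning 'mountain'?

'mountain' shows [g] ~ [ɣ] at the end of the stem ([nɛnɛg] vs [nɛnɛɣɔ]).
But 'net' keeps [g] in both environments ([ʒɛnɛg], [ʒɛnɛgɔ]), so there is no rule changing /g/ to [ɣ] before the ACC suffix.
So /ɣ/ is underlying, and a rule of word-final hardening — voiced fricatives become stops word-finally — gives [g].
The underlying form of 'mountain' is therefore /nɛnɛɣ/.

/nɛnɛɣ/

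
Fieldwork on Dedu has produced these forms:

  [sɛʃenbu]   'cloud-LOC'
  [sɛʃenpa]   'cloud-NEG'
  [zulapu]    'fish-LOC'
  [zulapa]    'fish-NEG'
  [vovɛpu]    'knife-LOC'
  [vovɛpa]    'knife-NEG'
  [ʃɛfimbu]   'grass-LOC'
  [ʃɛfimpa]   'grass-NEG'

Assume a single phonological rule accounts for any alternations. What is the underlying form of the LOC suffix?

/-bu/

The LOC suffix surfaces as [-bu] and [-pu], depending on the final segment of the stem.
By contrast the NEG suffix keeps its initial [p] throughout — that segment must be underlying.
The LOC suffix is therefore /-bu/ underlyingly, with post-vocalic devoicing: voiced stops become voiceless after a vowel.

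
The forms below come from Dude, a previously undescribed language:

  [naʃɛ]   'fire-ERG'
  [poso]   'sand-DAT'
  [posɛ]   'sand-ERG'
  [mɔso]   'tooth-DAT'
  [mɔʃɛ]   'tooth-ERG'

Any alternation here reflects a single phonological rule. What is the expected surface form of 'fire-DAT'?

'tooth' shows [s] ~ [ʃ] at the end of the stem ([mɔso] vs [mɔʃɛ]).
If /s/ were underlying and a rule turned it into [ʃ] before the ERG suffix, 'sand' would also alternate; but it has [s] in both [poso] and [posɛ].
So /ʃ/ is underlying, and a rule of depalatalization — palato-alveolar /ʃ/ becomes [s] when no front vowel follows — gives [s].
The one attested form of 'fire', [naʃɛ], shows underlying /naʃ/. Applying the same rule when no front vowel follows gives [naso].

[naso]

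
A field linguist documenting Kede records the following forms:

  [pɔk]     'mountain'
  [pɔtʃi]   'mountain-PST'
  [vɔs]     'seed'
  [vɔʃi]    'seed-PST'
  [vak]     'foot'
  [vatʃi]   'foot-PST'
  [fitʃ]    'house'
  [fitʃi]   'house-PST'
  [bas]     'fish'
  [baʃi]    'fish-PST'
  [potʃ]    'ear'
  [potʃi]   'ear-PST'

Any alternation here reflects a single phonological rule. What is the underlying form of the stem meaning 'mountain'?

The root 'mountain' surfaces as [pɔk] and [pɔtʃi], with a stem-final [k] ~ [tʃ] alternation.
But 'ear' keeps [tʃ] in both environments ([potʃ], [potʃi]), so there is no rule changing /tʃ/ to [k] in isolation.
The alternation reflects palatalization before a front vowel: /k/ and /s/ become palato-alveolar [tʃ] and [ʃ] before a front vowel. /k/ is underlying.
Hence 'mountain' is /pɔk/ underlyingly.

/pɔk/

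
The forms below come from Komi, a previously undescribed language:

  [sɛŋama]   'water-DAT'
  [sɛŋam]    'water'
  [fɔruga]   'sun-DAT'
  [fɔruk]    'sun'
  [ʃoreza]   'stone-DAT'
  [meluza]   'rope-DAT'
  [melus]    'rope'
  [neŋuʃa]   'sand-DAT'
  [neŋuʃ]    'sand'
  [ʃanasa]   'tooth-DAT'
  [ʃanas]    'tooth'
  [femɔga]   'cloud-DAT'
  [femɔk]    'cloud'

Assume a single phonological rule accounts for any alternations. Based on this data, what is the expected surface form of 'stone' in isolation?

[ʃores]

In [meluza] and [melus] the final segment of 'rope' alternates: [z] ~ [s].
But 'tooth' keeps [s] in both environments ([ʃanasa], [ʃanas]), so there is no rule changing /s/ to [z] before the DAT suffix.
So /z/ is underlying, and a rule of word-final obstruent devoicing — voiced obstruents become voiceless word-finally — gives [s].
From [ʃoreza] the stem 'stone' is /ʃorez/; word-finally this yields [ʃores].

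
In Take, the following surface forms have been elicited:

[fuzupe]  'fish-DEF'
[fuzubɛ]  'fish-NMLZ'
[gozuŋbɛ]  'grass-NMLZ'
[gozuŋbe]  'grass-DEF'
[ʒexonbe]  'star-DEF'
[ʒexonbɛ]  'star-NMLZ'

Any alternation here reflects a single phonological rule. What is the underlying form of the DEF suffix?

/-pe/

The DEF suffix surfaces as [-be] and [-pe], depending on the final segment of the stem.
By contrast the NMLZ suffix keeps its initial [b] throughout — that segment must be underlying.
So the underlying form is /-pe/, and voiceless stops become voiced after a nasal.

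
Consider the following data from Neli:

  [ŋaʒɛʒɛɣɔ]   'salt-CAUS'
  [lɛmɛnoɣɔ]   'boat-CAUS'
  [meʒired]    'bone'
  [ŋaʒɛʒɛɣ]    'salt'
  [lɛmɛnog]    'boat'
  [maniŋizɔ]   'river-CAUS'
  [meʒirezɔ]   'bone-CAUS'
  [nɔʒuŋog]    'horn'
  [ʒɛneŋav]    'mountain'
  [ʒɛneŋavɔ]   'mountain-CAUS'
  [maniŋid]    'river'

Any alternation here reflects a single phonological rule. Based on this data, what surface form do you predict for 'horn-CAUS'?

In [lɛmɛnog] and [lɛmɛnoɣɔ] the final segment of 'boat' alternates: [g] ~ [ɣ].
Compare 'salt', with invariant [ɣ] in [ŋaʒɛʒɛɣ] and [ŋaʒɛʒɛɣɔ]: an analysis with underlying /ɣ/ and a rule producing [g] in isolation would wrongly predict alternation here too.
So /g/ is underlying, and a rule of intervocalic spirantization — voiced stops become fricatives between vowels — gives [ɣ].
The one attested form of 'horn', [nɔʒuŋog], shows underlying /nɔʒuŋog/. Applying the same rule between vowels gives [nɔʒuŋoɣɔ].

[nɔʒuŋoɣɔ]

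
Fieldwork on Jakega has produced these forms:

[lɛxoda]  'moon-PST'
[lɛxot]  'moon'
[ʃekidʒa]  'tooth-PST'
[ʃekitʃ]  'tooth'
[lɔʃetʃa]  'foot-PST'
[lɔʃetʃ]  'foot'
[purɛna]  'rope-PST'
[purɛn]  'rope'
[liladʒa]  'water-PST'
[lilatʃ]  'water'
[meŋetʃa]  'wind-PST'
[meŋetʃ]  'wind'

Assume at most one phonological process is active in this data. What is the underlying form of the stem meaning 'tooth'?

/ʃekidʒ/

The stem for 'tooth' ends in [dʒ] in [ʃekidʒa] but [tʃ] in [ʃekitʃ].
But 'wind' keeps [tʃ] in both environments ([meŋetʃa], [meŋetʃ]), so there is no rule changing /tʃ/ to [dʒ] before the PST suffix.
The alternation reflects word-final obstruent devoicing: voiced obstruents become voiceless word-finally. /dʒ/ is underlying.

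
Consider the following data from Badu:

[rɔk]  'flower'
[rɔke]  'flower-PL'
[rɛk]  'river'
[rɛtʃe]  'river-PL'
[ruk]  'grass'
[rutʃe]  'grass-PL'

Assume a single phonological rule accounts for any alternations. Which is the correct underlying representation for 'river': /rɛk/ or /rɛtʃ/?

In [rɛk] and [rɛtʃe] the final segment of 'river' alternates: [k] ~ [tʃ].
Compare 'flower', with invariant [k] in [rɔk] and [rɔke]: an analysis with underlying /k/ and a rule producing [tʃ] before the PL suffix would wrongly predict alternation here too.
So /tʃ/ is underlying, and a rule of depalatalization — palato-alveolar /tʃ/ becomes [k] when no front vowel follows — gives [k].

/rɛtʃ/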